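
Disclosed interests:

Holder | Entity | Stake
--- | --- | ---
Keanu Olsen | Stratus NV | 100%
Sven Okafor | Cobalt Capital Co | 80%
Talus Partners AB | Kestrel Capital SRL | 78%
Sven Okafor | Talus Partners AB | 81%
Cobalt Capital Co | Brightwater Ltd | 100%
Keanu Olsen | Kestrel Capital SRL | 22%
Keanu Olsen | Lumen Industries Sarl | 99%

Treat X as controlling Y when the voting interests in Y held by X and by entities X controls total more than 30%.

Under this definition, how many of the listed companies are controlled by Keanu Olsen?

Keanu holds 99% of Lumen, so Keanu controls Lumen.
Keanu holds 100% of Stratus, so Keanu controls Stratus.
No other company's threshold is met.
Keanu controls 2 companies.

2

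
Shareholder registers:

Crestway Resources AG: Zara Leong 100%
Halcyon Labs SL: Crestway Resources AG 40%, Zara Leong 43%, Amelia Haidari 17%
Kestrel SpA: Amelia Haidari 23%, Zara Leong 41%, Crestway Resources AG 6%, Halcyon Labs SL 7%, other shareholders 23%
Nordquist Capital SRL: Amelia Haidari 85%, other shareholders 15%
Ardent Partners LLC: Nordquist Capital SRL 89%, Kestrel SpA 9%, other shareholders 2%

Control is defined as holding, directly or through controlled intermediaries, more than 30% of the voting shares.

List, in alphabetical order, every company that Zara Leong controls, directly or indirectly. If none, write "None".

Zara holds 100% of Crestway, so Zara controls Crestway.
Crestway and Zara together hold 40% + 43% = 83% of Halcyon, so Zara controls Halcyon.
Zara and Crestway and Halcyon together hold 41% + 6% + 7% = 54% of Kestrel, so Zara controls Kestrel.
No other company's threshold is met.

Crestway Resources AG, Halcyon Labs SL, Kestrel SpA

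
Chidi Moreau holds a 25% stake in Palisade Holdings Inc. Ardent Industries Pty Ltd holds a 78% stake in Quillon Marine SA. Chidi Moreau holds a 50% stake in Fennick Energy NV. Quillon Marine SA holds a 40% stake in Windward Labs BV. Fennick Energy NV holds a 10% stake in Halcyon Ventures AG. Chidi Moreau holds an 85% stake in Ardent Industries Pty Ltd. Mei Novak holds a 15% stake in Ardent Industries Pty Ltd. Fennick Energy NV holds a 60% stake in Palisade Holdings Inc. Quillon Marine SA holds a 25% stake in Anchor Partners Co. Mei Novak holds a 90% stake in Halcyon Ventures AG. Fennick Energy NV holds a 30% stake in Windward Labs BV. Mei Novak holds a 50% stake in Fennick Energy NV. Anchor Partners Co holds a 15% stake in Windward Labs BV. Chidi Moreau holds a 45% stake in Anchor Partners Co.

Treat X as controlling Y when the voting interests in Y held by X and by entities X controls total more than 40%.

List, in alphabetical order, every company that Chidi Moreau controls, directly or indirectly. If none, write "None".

Anchor Partners Co, Ardent Industries Pty Ltd, Fennick Energy NV, Palisade Holdings Inc, Quillon Marine SA, Windward Labs BV

Chidi holds 50% of Fennick, so Chidi controls Fennick.
Chidi holds 85% of Ardent, so Chidi controls Ardent.
Ardent holds 78% of Quillon, so Chidi controls Quillon.
Quillon and Chidi together hold 25% + 45% = 70% of Anchor, so Chidi controls Anchor.
Chidi and Fennick together hold 25% + 60% = 85% of Palisade, so Chidi controls Palisade.
Quillon and Fennick and Anchor together hold 40% + 30% + 15% = 85% of Windward, so Chidi controls Windward.
No other company's threshold is met.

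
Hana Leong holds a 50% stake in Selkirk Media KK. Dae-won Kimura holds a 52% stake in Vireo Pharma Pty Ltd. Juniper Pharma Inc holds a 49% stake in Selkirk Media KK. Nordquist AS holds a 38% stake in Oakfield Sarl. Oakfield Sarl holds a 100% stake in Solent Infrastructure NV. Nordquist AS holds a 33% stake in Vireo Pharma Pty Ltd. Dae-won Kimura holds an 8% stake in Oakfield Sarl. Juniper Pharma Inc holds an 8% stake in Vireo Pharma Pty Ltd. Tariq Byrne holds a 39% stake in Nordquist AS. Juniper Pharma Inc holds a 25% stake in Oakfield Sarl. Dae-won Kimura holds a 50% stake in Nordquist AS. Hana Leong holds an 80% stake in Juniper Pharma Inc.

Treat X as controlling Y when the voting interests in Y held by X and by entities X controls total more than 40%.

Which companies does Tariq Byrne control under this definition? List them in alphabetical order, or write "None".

None

Tariq's largest direct stake is 39% in Nordquist, which does not meet the threshold.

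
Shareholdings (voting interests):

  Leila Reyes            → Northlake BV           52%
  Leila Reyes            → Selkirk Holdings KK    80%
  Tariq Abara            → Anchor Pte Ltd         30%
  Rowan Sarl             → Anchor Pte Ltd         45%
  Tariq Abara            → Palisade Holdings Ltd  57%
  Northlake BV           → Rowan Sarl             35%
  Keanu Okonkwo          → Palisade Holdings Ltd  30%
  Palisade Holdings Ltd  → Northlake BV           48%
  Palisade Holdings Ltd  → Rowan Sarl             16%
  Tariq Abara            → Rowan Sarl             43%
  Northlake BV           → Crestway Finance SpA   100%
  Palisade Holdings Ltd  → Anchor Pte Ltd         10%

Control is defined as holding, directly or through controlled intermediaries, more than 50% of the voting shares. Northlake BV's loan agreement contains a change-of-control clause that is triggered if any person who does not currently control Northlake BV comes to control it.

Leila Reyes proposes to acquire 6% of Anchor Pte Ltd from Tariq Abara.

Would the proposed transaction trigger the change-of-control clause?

The purchase adds only to Leila's holdings (Tariq's stake shrinks), so Leila is the only person who could newly come to control Northlake.
Leila holds 52% of Northlake, so Leila controls Northlake.
So Leila already controls Northlake before the transaction.
After the purchase, Leila holds 6% of Anchor directly, and Tariq's stake falls to 24%.
Leila controlled Northlake already, so this is not a new person acquiring control; every other person's position is unchanged or reduced.
No new person acquires control, so the clause is not triggered.

No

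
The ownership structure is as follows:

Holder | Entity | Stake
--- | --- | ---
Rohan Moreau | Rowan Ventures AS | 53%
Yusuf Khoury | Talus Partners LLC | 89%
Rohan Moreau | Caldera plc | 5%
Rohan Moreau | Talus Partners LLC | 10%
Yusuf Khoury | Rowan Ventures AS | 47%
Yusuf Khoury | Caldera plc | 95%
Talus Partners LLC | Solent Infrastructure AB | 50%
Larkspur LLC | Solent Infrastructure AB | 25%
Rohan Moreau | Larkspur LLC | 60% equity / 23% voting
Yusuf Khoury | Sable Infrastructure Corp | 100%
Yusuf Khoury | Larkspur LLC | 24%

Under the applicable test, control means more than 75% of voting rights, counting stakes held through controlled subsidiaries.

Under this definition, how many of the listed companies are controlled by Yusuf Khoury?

Yusuf holds 89% of Talus, so Yusuf controls Talus.
Yusuf holds 100% of Sable, so Yusuf controls Sable.
Yusuf holds 95% of Caldera, so Yusuf controls Caldera.
No other company's threshold is met.
Yusuf controls 3 companies.

3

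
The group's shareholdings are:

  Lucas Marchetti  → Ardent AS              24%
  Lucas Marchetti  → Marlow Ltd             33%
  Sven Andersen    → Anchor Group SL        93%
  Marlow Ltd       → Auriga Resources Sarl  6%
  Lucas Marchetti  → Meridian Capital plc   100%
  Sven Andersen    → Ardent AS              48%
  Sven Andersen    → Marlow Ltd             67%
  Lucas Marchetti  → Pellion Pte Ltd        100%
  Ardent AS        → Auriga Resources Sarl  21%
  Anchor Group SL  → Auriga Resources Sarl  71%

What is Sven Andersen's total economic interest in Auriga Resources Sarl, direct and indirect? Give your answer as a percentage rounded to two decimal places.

Sven reaches Auriga along 3 paths.
Via Anchor: 93% × 71% = 66.03%.
Via Marlow: 67% × 6% = 4.02%.
Via Ardent: 48% × 21% = 10.08%.
Total: 66.03% + 4.02% + 10.08% = 80.13%.

80.13%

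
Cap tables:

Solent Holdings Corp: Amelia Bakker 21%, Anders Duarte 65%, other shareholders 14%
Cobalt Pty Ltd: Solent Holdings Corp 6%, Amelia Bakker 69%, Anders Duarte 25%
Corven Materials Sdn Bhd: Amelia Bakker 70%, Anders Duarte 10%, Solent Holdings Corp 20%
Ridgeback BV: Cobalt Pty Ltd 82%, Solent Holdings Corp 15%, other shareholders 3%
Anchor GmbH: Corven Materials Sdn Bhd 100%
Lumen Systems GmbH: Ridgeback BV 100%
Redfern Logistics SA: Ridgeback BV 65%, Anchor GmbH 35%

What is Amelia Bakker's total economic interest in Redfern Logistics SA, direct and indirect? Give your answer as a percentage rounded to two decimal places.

Amelia reaches Redfern along 5 paths.
Via Solent → Cobalt → Ridgeback: 21% × 6% × 82% × 65% = 0.67158%.
Via Cobalt → Ridgeback: 69% × 82% × 65% = 36.777%.
Via Solent → Ridgeback: 21% × 15% × 65% = 2.0475%.
Via Corven → Anchor: 70% × 100% × 35% = 24.5%.
Via Solent → Corven → Anchor: 21% × 20% × 100% × 35% = 1.47%.
Total: 0.67158% + 36.777% + 2.0475% + 24.5% + 1.47% = 65.46608%.
Rounded: 65.47%.

65.47%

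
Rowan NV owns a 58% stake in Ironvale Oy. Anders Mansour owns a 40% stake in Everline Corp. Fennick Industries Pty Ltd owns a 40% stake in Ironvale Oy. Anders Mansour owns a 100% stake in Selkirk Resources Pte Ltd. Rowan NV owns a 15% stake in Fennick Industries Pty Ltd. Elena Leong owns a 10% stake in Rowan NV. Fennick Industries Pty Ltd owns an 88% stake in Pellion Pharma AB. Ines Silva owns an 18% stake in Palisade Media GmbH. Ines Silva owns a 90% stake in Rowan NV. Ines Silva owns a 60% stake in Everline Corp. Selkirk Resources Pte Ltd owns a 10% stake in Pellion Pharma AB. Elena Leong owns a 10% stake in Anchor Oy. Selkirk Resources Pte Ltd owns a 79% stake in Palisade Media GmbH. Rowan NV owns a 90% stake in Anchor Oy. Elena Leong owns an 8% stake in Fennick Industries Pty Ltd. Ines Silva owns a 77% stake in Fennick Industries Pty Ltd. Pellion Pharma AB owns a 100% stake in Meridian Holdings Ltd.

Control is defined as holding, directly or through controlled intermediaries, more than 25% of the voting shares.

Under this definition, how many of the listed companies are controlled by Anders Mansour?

Anders holds 40% of Everline, so Anders controls Everline.
Anders holds 100% of Selkirk, so Anders controls Selkirk.
Selkirk holds 79% of Palisade, so Anders controls Palisade.
No other company's threshold is met.
Anders controls 3 companies.

3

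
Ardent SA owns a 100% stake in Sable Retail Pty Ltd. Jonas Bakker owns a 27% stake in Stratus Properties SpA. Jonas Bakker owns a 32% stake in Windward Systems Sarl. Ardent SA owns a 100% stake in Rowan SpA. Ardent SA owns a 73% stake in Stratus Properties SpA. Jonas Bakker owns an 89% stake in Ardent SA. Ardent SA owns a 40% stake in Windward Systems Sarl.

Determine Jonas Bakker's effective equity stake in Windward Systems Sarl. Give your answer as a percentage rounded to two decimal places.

Jonas reaches Windward along 2 paths.
Via Ardent: 89% × 40% = 35.6%.
Direct stake: 32% = 32%.
Total: 35.6% + 32% = 67.6%.
Rounded: 67.60%.

67.60%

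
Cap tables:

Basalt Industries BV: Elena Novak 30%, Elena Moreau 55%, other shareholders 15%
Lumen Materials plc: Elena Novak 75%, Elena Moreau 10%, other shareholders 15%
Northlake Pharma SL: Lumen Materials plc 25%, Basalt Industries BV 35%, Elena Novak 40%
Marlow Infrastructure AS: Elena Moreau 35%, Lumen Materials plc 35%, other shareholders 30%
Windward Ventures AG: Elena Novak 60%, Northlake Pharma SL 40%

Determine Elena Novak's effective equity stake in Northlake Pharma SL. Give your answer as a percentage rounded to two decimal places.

69.25%

Elena Novak reaches Northlake along 3 paths.
Via Lumen: 75% × 25% = 18.75%.
Via Basalt: 30% × 35% = 10.5%.
Direct stake: 40% = 40%.
Total: 18.75% + 10.5% + 40% = 69.25%.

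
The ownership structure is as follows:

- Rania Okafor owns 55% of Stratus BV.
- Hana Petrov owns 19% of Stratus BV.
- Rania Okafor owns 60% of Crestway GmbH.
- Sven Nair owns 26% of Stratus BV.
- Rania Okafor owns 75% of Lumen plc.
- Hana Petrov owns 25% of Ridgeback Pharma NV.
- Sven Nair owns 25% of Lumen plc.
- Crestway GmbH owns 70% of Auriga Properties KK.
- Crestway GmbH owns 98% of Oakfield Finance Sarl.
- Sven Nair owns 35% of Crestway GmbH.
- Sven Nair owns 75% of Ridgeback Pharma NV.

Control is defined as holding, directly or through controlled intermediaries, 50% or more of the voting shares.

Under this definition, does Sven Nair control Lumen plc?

No

Sven holds 75% of Ridgeback, so Sven controls Ridgeback.
In Lumen, Sven's side holds only 25%, not ≥ 50%.
So Sven does not control Lumen.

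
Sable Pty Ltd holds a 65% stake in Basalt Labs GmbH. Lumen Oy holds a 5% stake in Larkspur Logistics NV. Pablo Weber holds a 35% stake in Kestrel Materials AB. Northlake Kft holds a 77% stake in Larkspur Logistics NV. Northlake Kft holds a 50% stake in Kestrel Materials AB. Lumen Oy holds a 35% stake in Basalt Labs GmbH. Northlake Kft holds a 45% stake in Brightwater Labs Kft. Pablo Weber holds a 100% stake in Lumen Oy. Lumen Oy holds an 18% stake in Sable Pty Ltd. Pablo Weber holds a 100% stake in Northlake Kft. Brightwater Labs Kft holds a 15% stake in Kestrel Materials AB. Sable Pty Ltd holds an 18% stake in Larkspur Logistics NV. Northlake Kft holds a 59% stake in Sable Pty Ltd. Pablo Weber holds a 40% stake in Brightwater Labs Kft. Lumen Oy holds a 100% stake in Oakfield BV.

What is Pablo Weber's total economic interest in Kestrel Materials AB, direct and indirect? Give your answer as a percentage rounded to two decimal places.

Pablo reaches Kestrel along 4 paths.
Direct stake: 35% = 35%.
Via Northlake: 100% × 50% = 50%.
Via Northlake → Brightwater: 100% × 45% × 15% = 6.75%.
Via Brightwater: 40% × 15% = 6%.
Total: 35% + 50% + 6.75% + 6% = 97.75%.

97.75%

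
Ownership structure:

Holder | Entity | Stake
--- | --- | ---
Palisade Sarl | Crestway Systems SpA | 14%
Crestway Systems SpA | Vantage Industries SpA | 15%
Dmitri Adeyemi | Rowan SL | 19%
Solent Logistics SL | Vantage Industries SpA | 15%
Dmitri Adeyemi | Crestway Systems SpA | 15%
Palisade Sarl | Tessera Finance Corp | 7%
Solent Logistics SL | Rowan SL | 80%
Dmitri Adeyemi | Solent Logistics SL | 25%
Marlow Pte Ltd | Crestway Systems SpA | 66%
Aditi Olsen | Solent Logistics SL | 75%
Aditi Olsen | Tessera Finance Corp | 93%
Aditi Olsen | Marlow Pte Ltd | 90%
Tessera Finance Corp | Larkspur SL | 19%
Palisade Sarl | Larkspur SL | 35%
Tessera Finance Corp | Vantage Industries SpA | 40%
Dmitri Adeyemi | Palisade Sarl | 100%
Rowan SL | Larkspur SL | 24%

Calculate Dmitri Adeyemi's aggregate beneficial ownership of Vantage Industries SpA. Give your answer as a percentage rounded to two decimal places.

Dmitri reaches Vantage along 4 paths.
Via Palisade → Tessera: 100% × 7% × 40% = 2.8%.
Via Solent: 25% × 15% = 3.75%.
Via Crestway: 15% × 15% = 2.25%.
Via Palisade → Crestway: 100% × 14% × 15% = 2.1%.
Total: 2.8% + 3.75% + 2.25% + 2.1% = 10.9%.
Rounded: 10.90%.

10.90%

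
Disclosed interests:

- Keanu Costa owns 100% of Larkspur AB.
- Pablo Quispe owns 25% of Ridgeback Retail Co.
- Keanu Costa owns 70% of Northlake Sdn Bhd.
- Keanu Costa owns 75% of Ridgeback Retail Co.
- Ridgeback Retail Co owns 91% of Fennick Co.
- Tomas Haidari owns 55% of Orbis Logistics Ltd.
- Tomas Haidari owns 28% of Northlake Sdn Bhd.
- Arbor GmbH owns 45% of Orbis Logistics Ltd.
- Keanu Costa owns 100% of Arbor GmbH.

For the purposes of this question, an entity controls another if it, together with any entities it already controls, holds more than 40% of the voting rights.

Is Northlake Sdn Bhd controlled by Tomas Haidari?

Tomas holds 55% of Orbis, so Tomas controls Orbis.
In Northlake, Tomas's side holds only 28%, not > 40%.
So Tomas does not control Northlake.

No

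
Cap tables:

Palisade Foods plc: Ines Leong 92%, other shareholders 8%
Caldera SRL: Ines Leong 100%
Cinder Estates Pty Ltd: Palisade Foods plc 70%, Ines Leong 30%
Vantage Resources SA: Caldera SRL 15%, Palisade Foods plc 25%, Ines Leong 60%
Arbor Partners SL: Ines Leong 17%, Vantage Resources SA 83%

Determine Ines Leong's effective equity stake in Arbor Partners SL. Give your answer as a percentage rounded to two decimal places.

Ines reaches Arbor along 4 paths.
Direct stake: 17% = 17%.
Via Caldera → Vantage: 100% × 15% × 83% = 12.45%.
Via Palisade → Vantage: 92% × 25% × 83% = 19.09%.
Via Vantage: 60% × 83% = 49.8%.
Total: 17% + 12.45% + 19.09% + 49.8% = 98.34%.

98.34%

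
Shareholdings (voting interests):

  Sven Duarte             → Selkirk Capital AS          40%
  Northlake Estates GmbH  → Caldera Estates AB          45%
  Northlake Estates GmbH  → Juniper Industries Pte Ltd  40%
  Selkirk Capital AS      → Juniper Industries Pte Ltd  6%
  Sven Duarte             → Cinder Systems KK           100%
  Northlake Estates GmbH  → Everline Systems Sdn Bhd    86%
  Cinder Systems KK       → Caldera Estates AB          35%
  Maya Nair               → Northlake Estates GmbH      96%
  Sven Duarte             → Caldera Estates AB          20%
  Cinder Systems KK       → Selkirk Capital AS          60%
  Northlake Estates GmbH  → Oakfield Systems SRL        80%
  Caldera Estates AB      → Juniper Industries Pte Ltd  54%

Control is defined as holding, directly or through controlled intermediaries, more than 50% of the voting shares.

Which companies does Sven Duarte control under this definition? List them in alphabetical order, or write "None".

Caldera Estates AB, Cinder Systems KK, Juniper Industries Pte Ltd, Selkirk Capital AS

Sven holds 100% of Cinder, so Sven controls Cinder.
Sven and Cinder together hold 20% + 35% = 55% of Caldera, so Sven controls Caldera.
Sven and Cinder together hold 40% + 60% = 100% of Selkirk, so Sven controls Selkirk.
Selkirk and Caldera together hold 6% + 54% = 60% of Juniper, so Sven controls Juniper.
No other company's threshold is met.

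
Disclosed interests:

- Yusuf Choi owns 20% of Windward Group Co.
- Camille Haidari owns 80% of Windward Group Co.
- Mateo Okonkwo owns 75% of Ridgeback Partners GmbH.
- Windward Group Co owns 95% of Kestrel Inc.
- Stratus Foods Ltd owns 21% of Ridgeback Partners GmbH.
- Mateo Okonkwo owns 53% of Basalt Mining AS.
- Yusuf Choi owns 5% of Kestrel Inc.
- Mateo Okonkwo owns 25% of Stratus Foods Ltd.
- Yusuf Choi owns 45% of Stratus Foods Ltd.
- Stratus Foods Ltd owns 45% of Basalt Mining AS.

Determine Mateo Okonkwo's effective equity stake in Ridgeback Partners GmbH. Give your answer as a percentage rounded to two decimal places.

Mateo reaches Ridgeback along 2 paths.
Direct stake: 75% = 75%.
Via Stratus: 25% × 21% = 5.25%.
Total: 75% + 5.25% = 80.25%.

80.25%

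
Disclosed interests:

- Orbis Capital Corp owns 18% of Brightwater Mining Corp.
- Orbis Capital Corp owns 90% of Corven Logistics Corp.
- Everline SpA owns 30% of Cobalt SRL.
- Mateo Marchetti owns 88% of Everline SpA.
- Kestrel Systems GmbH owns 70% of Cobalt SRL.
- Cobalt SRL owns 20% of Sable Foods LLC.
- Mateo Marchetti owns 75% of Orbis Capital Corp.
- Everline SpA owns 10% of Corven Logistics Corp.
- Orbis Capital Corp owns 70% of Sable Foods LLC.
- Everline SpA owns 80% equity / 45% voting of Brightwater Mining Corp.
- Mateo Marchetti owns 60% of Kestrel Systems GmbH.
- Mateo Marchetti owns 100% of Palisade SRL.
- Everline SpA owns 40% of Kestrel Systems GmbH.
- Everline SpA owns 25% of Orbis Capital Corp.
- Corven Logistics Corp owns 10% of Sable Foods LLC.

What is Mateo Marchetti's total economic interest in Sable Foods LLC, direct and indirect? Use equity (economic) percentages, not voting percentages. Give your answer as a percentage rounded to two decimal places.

Mateo reaches Sable along 8 paths.
Via Everline → Orbis: 88% × 25% × 70% = 15.4%.
Via Orbis: 75% × 70% = 52.5%.
Via Everline → Orbis → Corven: 88% × 25% × 90% × 10% = 1.98%.
Via Orbis → Corven: 75% × 90% × 10% = 6.75%.
Via Everline → Corven: 88% × 10% × 10% = 0.88%.
Via Everline → Cobalt: 88% × 30% × 20% = 5.28%.
Via Everline → Kestrel → Cobalt: 88% × 40% × 70% × 20% = 4.928%.
Via Kestrel → Cobalt: 60% × 70% × 20% = 8.4%.
Total: 15.4% + 52.5% + 1.98% + 6.75% + 0.88% + 5.28% + 4.928% + 8.4% = 96.118%.
Rounded: 96.12%.

96.12%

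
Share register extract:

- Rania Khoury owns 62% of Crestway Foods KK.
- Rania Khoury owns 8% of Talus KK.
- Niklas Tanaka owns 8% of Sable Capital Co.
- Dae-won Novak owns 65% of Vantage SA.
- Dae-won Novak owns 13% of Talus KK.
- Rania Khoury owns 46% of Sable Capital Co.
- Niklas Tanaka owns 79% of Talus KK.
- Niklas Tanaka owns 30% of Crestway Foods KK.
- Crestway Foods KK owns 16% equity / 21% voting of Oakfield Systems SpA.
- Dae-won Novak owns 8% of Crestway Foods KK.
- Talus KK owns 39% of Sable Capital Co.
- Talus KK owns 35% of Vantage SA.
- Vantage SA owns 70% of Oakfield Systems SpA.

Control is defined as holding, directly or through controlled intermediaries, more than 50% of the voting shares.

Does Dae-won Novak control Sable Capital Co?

No

Dae-won holds 65% of Vantage, so Dae-won controls Vantage.
Vantage holds 70% of Oakfield, so Dae-won controls Oakfield.
Neither Dae-won nor any entity Dae-won controls holds any voting interest in Sable.
So Dae-won does not control Sable.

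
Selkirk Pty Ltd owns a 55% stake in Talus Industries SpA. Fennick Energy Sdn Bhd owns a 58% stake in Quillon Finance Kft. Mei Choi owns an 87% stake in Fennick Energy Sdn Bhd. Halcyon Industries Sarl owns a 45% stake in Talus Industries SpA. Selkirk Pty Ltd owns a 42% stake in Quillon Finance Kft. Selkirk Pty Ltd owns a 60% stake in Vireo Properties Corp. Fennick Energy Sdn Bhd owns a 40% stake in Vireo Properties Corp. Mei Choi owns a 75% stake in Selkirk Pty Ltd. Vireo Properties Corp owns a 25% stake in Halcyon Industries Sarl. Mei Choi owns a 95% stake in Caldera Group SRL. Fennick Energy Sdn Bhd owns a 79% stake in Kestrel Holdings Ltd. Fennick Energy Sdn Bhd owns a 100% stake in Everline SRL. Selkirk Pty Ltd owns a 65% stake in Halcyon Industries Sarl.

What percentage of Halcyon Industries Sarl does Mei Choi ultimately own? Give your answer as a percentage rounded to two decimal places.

Mei reaches Halcyon along 3 paths.
Via Selkirk: 75% × 65% = 48.75%.
Via Selkirk → Vireo: 75% × 60% × 25% = 11.25%.
Via Fennick → Vireo: 87% × 40% × 25% = 8.7%.
Total: 48.75% + 11.25% + 8.7% = 68.7%.
Rounded: 68.70%.

68.70%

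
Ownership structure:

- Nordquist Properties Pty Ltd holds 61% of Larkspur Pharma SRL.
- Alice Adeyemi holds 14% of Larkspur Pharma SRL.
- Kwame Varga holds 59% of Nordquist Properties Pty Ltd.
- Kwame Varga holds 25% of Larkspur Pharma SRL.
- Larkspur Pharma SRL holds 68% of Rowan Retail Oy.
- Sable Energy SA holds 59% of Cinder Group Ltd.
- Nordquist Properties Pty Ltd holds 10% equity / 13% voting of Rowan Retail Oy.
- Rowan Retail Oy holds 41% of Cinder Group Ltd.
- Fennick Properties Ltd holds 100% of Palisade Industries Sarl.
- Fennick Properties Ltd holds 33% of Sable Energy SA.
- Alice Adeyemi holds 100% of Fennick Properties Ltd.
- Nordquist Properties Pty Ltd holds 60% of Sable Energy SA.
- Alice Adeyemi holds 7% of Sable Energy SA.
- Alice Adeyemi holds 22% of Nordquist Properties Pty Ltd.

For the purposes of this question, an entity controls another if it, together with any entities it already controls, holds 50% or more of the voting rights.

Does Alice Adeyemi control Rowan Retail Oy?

No

Alice holds 100% of Fennick, so Alice controls Fennick.
Fennick holds 100% of Palisade, so Alice controls Palisade.
Neither Alice nor any entity Alice controls holds any voting interest in Rowan.
So Alice does not control Rowan.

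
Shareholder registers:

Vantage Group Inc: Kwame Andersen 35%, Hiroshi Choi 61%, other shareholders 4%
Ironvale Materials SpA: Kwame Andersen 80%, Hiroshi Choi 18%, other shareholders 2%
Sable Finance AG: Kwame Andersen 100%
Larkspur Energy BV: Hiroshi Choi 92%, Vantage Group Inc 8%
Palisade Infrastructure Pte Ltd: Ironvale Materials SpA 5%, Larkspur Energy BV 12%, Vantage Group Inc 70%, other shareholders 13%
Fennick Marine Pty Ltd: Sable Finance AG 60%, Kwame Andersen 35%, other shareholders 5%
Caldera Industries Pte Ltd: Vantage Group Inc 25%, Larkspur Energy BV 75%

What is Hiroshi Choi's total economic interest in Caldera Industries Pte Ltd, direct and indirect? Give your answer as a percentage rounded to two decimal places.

87.91%

Hiroshi reaches Caldera along 3 paths.
Via Vantage: 61% × 25% = 15.25%.
Via Larkspur: 92% × 75% = 69%.
Via Vantage → Larkspur: 61% × 8% × 75% = 3.66%.
Total: 15.25% + 69% + 3.66% = 87.91%.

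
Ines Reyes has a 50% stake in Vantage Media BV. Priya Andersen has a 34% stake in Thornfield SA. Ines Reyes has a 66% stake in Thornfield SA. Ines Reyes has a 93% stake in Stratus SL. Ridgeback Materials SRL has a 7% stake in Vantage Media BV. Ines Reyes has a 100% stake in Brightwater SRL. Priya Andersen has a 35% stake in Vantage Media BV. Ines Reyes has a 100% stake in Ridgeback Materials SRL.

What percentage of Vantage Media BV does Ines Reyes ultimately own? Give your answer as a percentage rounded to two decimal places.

57.00%

Ines reaches Vantage along 2 paths.
Direct stake: 50% = 50%.
Via Ridgeback: 100% × 7% = 7%.
Total: 50% + 7% = 57%.
Rounded: 57.00%.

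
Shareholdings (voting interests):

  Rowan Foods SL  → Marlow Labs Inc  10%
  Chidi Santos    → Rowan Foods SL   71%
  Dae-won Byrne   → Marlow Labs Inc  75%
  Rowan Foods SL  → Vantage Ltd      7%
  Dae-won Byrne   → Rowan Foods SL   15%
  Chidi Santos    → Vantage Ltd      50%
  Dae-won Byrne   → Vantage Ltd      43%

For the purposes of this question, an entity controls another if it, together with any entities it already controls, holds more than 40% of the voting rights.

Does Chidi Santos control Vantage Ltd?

Yes

Chidi holds 71% of Rowan, so Chidi controls Rowan.
Chidi and Rowan together hold 50% + 7% = 57% of Vantage, so Chidi controls Vantage.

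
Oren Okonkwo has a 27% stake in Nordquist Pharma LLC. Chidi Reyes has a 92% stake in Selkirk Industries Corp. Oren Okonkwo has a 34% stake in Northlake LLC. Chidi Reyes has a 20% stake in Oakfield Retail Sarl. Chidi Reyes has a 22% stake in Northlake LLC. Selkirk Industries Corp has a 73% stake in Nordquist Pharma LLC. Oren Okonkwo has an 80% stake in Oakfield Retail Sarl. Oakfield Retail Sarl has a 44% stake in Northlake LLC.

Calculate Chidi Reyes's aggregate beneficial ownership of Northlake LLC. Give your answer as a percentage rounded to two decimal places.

30.80%

Chidi reaches Northlake along 2 paths.
Direct stake: 22% = 22%.
Via Oakfield: 20% × 44% = 8.8%.
Total: 22% + 8.8% = 30.8%.
Rounded: 30.80%.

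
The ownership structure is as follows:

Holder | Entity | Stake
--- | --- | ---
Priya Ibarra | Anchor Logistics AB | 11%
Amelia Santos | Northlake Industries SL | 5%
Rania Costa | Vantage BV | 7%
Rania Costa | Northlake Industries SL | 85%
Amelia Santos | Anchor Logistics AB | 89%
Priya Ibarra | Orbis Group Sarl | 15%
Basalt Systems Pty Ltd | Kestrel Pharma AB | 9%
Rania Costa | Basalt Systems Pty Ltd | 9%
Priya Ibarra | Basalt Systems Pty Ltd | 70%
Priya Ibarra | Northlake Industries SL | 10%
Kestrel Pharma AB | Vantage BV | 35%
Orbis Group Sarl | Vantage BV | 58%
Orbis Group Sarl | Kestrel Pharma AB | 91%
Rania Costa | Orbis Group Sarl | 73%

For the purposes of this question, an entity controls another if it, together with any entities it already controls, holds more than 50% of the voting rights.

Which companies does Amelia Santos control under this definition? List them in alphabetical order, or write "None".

Anchor Logistics AB

Amelia holds 89% of Anchor, so Amelia controls Anchor.
No other company's threshold is met.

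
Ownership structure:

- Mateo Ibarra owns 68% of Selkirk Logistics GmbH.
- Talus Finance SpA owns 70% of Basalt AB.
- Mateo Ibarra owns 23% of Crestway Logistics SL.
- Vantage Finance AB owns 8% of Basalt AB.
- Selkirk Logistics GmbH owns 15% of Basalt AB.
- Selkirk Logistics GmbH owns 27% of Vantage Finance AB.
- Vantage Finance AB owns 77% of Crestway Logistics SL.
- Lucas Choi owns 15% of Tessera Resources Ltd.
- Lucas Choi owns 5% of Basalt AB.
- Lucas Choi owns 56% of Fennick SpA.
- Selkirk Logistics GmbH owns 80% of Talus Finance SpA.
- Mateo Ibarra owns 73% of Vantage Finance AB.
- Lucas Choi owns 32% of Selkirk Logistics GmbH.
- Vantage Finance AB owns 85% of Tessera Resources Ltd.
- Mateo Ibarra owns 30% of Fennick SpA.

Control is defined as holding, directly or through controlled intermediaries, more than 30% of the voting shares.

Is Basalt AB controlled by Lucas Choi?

Lucas holds 32% of Selkirk, so Lucas controls Selkirk.
Selkirk holds 80% of Talus, so Lucas controls Talus.
Talus and Lucas and Selkirk together hold 70% + 5% + 15% = 90% of Basalt, so Lucas controls Basalt.

Yes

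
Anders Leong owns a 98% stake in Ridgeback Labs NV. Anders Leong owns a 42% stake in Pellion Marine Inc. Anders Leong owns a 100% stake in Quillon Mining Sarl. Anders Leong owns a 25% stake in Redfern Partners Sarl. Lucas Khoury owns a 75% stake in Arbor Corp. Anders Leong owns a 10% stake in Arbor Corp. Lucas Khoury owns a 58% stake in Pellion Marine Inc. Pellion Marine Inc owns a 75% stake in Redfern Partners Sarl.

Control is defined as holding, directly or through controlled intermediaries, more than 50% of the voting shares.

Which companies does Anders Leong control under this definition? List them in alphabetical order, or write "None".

Anders holds 100% of Quillon, so Anders controls Quillon.
Anders holds 98% of Ridgeback, so Anders controls Ridgeback.
No other company's threshold is met.

Quillon Mining Sarl, Ridgeback Labs NV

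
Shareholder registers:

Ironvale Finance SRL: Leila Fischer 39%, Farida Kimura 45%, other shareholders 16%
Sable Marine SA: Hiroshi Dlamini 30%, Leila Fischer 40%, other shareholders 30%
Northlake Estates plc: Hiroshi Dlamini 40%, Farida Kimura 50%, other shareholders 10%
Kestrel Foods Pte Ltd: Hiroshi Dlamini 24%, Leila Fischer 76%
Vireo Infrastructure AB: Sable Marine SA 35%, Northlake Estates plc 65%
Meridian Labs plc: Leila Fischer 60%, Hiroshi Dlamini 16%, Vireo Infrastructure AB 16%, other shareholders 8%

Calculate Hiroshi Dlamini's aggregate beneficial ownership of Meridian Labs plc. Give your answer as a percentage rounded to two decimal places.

Hiroshi reaches Meridian along 3 paths.
Direct stake: 16% = 16%.
Via Sable → Vireo: 30% × 35% × 16% = 1.68%.
Via Northlake → Vireo: 40% × 65% × 16% = 4.16%.
Total: 16% + 1.68% + 4.16% = 21.84%.

21.84%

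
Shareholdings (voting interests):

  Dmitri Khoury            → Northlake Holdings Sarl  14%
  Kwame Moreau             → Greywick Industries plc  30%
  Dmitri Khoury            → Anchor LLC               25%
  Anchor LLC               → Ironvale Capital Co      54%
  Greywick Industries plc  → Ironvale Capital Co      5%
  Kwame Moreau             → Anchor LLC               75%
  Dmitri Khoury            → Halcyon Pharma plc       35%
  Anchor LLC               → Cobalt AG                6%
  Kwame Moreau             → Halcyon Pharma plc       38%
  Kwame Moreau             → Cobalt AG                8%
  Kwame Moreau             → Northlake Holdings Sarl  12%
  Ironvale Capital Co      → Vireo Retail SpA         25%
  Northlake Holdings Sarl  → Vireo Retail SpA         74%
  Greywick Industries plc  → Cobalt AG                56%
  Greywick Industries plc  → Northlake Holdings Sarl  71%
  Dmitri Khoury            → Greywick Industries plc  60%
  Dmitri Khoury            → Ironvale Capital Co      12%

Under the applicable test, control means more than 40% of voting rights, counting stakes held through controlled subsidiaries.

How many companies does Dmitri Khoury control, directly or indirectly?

Dmitri holds 60% of Greywick, so Dmitri controls Greywick.
Greywick holds 56% of Cobalt, so Dmitri controls Cobalt.
Greywick and Dmitri together hold 71% + 14% = 85% of Northlake, so Dmitri controls Northlake.
Northlake holds 74% of Vireo, so Dmitri controls Vireo.
No other company's threshold is met.
Dmitri controls 4 companies.

4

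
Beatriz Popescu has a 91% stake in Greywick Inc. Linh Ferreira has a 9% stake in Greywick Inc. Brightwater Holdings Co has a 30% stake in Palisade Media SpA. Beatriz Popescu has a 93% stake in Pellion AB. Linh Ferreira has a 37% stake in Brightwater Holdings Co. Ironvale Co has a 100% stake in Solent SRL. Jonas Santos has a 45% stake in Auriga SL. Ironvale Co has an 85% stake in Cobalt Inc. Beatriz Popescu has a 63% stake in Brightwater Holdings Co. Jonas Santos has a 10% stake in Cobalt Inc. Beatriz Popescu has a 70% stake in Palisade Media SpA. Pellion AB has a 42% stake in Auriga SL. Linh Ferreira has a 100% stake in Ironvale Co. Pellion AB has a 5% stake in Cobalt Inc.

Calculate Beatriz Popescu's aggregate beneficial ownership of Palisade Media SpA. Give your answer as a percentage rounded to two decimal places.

Beatriz reaches Palisade along 2 paths.
Direct stake: 70% = 70%.
Via Brightwater: 63% × 30% = 18.9%.
Total: 70% + 18.9% = 88.9%.
Rounded: 88.90%.

88.90%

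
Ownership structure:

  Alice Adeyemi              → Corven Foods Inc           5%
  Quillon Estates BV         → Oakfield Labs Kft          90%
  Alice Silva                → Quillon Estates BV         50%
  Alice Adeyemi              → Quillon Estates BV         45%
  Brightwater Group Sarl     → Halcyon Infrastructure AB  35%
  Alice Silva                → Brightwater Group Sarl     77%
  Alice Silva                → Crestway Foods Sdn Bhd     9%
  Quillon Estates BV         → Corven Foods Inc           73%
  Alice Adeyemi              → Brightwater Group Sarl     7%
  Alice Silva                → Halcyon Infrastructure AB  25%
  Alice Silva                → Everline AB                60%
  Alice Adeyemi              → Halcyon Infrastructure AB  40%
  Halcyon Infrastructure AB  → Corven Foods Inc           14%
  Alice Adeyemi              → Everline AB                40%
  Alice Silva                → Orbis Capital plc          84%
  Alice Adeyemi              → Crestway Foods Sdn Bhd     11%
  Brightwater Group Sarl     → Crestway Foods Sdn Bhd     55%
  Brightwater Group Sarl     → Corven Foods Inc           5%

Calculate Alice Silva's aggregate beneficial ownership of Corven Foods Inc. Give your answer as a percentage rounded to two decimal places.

47.62%

Alice Silva reaches Corven along 4 paths.
Via Brightwater: 77% × 5% = 3.85%.
Via Quillon: 50% × 73% = 36.5%.
Via Halcyon: 25% × 14% = 3.5%.
Via Brightwater → Halcyon: 77% × 35% × 14% = 3.773%.
Total: 3.85% + 36.5% + 3.5% + 3.773% = 47.623%.
Rounded: 47.62%.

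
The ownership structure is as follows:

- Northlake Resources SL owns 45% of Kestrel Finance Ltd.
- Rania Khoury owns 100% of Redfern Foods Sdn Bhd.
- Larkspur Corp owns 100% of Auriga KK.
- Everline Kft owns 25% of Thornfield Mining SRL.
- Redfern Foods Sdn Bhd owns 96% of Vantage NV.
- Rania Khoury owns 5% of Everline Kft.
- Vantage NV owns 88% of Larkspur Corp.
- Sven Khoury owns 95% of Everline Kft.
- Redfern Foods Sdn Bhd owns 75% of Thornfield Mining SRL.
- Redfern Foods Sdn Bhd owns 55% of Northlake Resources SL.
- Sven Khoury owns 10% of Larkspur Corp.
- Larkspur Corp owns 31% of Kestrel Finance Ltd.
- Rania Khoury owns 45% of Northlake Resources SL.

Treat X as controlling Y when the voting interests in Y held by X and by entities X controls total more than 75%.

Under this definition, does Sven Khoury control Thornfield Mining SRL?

Sven holds 95% of Everline, so Sven controls Everline.
In Thornfield, Sven's side holds only 25%, not > 75%.
So Sven does not control Thornfield.

No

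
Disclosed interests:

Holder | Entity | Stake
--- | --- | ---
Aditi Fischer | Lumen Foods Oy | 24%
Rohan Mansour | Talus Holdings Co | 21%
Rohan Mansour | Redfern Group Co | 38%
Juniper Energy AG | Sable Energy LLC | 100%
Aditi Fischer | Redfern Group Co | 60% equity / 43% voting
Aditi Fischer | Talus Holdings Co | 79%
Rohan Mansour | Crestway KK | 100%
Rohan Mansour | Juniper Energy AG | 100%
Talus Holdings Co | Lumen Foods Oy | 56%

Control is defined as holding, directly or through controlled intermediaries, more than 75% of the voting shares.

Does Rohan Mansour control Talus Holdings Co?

Rohan holds 100% of Juniper, so Rohan controls Juniper.
Juniper holds 100% of Sable, so Rohan controls Sable.
Rohan holds 100% of Crestway, so Rohan controls Crestway.
In Talus, Rohan's side holds only 21%, not > 75%.
So Rohan does not control Talus.

No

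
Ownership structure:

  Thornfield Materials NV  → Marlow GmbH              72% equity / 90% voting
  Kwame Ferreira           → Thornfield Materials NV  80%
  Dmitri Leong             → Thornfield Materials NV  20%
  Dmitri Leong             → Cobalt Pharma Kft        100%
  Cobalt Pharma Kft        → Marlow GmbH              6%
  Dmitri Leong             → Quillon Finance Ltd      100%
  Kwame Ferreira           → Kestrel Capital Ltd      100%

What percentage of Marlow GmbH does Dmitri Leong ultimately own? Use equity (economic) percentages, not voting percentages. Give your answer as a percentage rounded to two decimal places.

Dmitri reaches Marlow along 2 paths.
Via Thornfield: 20% × 72% = 14.4%.
Via Cobalt: 100% × 6% = 6%.
Total: 14.4% + 6% = 20.4%.
Rounded: 20.40%.

20.40%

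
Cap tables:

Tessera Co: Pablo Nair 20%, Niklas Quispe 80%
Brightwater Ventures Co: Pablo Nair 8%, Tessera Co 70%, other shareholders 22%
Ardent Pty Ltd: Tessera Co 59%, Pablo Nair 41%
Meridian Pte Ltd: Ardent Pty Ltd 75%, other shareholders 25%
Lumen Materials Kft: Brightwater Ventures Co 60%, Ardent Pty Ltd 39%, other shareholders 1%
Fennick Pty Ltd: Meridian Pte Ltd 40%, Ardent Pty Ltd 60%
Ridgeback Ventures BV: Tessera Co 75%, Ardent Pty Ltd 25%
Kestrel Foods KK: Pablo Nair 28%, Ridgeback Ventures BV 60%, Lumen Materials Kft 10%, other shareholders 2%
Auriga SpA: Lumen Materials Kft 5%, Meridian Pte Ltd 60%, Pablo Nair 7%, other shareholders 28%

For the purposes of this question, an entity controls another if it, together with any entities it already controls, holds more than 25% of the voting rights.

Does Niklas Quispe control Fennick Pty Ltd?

Niklas holds 80% of Tessera, so Niklas controls Tessera.
Tessera holds 59% of Ardent, so Niklas controls Ardent.
Ardent holds 75% of Meridian, so Niklas controls Meridian.
Meridian and Ardent together hold 40% + 60% = 100% of Fennick, so Niklas controls Fennick.

Yes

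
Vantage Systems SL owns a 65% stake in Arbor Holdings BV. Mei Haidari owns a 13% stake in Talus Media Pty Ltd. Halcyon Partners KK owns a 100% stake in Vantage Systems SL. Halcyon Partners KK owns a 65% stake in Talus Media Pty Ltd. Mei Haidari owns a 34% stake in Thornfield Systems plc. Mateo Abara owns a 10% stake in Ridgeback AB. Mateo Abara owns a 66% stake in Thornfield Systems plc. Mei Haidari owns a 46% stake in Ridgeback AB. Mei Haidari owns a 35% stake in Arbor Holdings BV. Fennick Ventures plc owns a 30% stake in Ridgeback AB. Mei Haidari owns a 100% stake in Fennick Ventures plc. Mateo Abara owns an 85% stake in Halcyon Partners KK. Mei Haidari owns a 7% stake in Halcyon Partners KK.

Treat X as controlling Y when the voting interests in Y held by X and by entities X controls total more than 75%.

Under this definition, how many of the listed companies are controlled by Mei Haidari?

Mei holds 100% of Fennick, so Mei controls Fennick.
Fennick and Mei together hold 30% + 46% = 76% of Ridgeback, so Mei controls Ridgeback.
No other company's threshold is met.
Mei controls 2 companies.

2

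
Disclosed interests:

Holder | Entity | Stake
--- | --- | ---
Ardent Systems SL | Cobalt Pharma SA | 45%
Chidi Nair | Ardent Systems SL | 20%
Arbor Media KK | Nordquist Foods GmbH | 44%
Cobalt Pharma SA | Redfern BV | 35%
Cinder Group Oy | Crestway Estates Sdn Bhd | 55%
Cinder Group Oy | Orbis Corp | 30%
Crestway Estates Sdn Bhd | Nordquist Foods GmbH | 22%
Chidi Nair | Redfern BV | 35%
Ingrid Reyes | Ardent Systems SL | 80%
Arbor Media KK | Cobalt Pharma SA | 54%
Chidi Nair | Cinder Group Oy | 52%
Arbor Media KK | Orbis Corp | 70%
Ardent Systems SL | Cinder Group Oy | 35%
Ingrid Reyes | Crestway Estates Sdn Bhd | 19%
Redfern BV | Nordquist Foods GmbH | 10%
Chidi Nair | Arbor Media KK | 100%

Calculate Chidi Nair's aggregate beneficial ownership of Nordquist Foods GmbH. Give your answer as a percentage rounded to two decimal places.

Chidi reaches Nordquist along 6 paths.
Via Cinder → Crestway: 52% × 55% × 22% = 6.292%.
Via Ardent → Cinder → Crestway: 20% × 35% × 55% × 22% = 0.847%.
Via Arbor: 100% × 44% = 44%.
Via Redfern: 35% × 10% = 3.5%.
Via Arbor → Cobalt → Redfern: 100% × 54% × 35% × 10% = 1.89%.
Via Ardent → Cobalt → Redfern: 20% × 45% × 35% × 10% = 0.315%.
Total: 6.292% + 0.847% + 44% + 3.5% + 1.89% + 0.315% = 56.844%.
Rounded: 56.84%.

56.84%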